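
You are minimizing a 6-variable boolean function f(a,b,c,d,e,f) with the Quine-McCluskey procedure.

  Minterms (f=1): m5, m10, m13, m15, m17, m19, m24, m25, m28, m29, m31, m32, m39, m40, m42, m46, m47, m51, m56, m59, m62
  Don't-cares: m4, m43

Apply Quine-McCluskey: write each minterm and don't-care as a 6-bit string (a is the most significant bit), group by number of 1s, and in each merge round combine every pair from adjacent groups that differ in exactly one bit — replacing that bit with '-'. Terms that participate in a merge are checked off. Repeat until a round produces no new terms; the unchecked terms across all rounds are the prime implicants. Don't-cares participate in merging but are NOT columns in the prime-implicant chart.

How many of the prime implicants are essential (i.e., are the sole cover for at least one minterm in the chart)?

Round 0: 000100✓ 000101✓ 001010✓ 001101✓ 001111✓ 010001✓ 010011✓ 011000✓ 011001✓ 011100✓ 011101✓ 011111✓ 100000✓ 100111✓ 101000✓ 101010✓ 101011✓ 101110✓ 101111✓ 110011✓ 111000✓ 111011✓ 111110✓
Round 1: -01010 -01111 -10011 -11000 0-1101✓ 0-1111✓ 00-101 00010- 0011-1✓ 01-001 0100-1 011-00✓ 011-01✓ 01100-✓ 0111-1✓ 01110-✓ 1-1000 1-1011 1-1110 10-000 10-111 101-10✓ 101-11✓ 1010-0 10101-✓ 10111-✓ 11-011
Round 2: 0-11-1 011-0- 101-1-
PIs = {-01010, -01111, -10011, -11000, 0-11-1, 00-101, 00010-, 01-001, 0100-1, 011-0-, 1-1000, 1-1011, 1-1110, 10-000, 10-111, 101-1-, 1010-0, 11-011}
Coverage chart:
  m5: 00-101,00010-
  m10: -01010 ←essential
  m13: 0-11-1,00-101
  m15: -01111,0-11-1
  m17: 01-001,0100-1
  m19: -10011,0100-1
  m24: -11000,011-0-
  m25: 01-001,011-0-
  m28: 011-0- ←essential
  m29: 0-11-1,011-0-
  m31: 0-11-1 ←essential
  m32: 10-000 ←essential
  m39: 10-111 ←essential
  m40: 1-1000,10-000,1010-0
  m42: -01010,101-1-,1010-0
  m46: 1-1110,101-1-
  m47: -01111,10-111,101-1-
  m51: -10011,11-011
  m56: -11000,1-1000
  m59: 1-1011,11-011
  m62: 1-1110 ←essential
Essential: -01010, 0-11-1, 011-0-, 1-1110, 10-000, 10-111

6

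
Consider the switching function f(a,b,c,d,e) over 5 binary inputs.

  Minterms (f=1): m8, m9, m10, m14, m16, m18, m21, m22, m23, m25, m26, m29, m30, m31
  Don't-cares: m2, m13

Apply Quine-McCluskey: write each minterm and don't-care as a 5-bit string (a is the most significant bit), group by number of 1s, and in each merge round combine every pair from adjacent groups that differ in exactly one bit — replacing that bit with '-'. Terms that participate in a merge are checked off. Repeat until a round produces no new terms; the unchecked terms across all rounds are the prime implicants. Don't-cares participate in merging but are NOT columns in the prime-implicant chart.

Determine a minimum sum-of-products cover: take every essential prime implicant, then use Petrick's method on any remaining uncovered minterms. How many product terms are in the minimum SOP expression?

[col 0] 00010*, 01000*, 01001*, 01010*, 01101*, 01110*, 10000*, 10010*, 10101*, 10110*, 10111*, 11001*, 11010*, 11101*, 11110*, 11111*
[col 1] -0010*, -1001*, -1010*, -1101*, -1110*, 0-010*, 01-01*, 01-10*, 010-0, 0100-, 1-010*, 1-101*, 1-110*, 1-111*, 10-10*, 100-0, 101-1*, 1011-*, 11-01*, 11-10*, 111-1*, 1111-*
[col 2] --010, -1-01, -1-10, 1--10, 1-1-1, 1-11-
Prime implicants: --010, -1-01, -1-10, 010-0, 0100-, 1--10, 1-1-1, 1-11-, 100-0
PI chart (minterm → PIs covering it):
  8 | 010-0,0100-
  9 | -1-01,0100-
  10 | --010,-1-10,010-0
  14 | -1-10  (sole → essential)
  16 | 100-0  (sole → essential)
  18 | --010,1--10,100-0
  21 | 1-1-1  (sole → essential)
  22 | 1--10,1-11-
  23 | 1-1-1,1-11-
  25 | -1-01  (sole → essential)
  26 | --010,-1-10,1--10
  29 | -1-01,1-1-1
  30 | -1-10,1--10,1-11-
  31 | 1-1-1,1-11-
Essential prime implicants: -1-01, -1-10, 1-1-1, 100-0
Petrick residual → 010-0, 1--10
Minimum SOP uses 6 PIs: bd'e + bde' + a'bc'e' + ade' + ace + ab'c'e'

6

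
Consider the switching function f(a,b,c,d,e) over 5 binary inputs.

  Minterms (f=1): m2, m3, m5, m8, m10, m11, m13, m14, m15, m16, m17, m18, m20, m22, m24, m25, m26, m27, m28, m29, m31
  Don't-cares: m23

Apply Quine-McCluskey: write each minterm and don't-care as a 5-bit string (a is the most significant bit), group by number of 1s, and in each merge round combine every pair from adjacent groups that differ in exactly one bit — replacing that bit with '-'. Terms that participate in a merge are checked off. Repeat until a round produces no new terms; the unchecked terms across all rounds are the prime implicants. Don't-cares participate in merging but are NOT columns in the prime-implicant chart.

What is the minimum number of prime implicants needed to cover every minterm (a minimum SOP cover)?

8

Round 0: 00010✓ 00011✓ 00101✓ 01000✓ 01010✓ 01011✓ 01101✓ 01110✓ 01111✓ 10000✓ 10001✓ 10010✓ 10100✓ 10110✓ 10111✓ 11000✓ 11001✓ 11010✓ 11011✓ 11100✓ 11101✓ 11111✓
Round 1: -0010✓ -1000✓ -1010✓ -1011✓ -1101✓ -1111✓ 0-010✓ 0-011✓ 0-101 0001-✓ 01-10✓ 01-11✓ 010-0✓ 0101-✓ 011-1✓ 0111-✓ 1-000✓ 1-001✓ 1-010✓ 1-100✓ 1-111 10-00✓ 10-10✓ 100-0✓ 1000-✓ 101-0✓ 1011- 11-00✓ 11-01✓ 11-11✓ 110-0✓ 110-1✓ 1100-✓ 1101-✓ 111-1✓ 1110-✓
Round 2: --010 -1-11 -10-0 -101- -11-1 0-01- 01-1- 1--00 1-0-0 1-00- 10--0 11--1 11-0- 110--
PIs = {--010, -1-11, -10-0, -101-, -11-1, 0-01-, 0-101, 01-1-, 1--00, 1-0-0, 1-00-, 1-111, 10--0, 1011-, 11--1, 11-0-, 110--}
Coverage chart:
  m2: --010,0-01-
  m3: 0-01- ←essential
  m5: 0-101 ←essential
  m8: -10-0 ←essential
  m10: --010,-10-0,-101-,0-01-,01-1-
  m11: -1-11,-101-,0-01-,01-1-
  m13: -11-1,0-101
  m14: 01-1- ←essential
  m15: -1-11,-11-1,01-1-
  m16: 1--00,1-0-0,1-00-,10--0
  m17: 1-00- ←essential
  m18: --010,1-0-0,10--0
  m20: 1--00,10--0
  m22: 10--0,1011-
  m24: -10-0,1--00,1-0-0,1-00-,11-0-,110--
  m25: 1-00-,11--1,11-0-,110--
  m26: --010,-10-0,-101-,1-0-0,110--
  m27: -1-11,-101-,11--1,110--
  m28: 1--00,11-0-
  m29: -11-1,11--1,11-0-
  m31: -1-11,-11-1,1-111,11--1
Essential: -10-0, 0-01-, 0-101, 01-1-, 1-00-
Petrick residual → -1-11, 10--0, 11-0-
Min cover (8 terms): bde + bc'e' + a'c'd + a'cd'e + a'bd + ac'd' + ab'e' + abd'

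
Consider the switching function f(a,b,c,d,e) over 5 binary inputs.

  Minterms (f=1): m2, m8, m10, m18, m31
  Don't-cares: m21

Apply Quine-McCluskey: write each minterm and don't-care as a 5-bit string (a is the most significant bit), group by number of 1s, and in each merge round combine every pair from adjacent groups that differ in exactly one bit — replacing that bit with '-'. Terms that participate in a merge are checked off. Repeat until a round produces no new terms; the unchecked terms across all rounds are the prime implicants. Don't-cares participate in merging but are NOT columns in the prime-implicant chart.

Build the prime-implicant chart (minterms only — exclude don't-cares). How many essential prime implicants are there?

3

size-2^0 implicants → 00010(✓)  01000(✓)  01010(✓)  10010(✓)  10101  11111
size-2^1 implicants → -0010  0-010  010-0
Unchecked terms (primes): -0010, 0-010, 010-0, 10101, 11111
Minterm coverage:
  m2 ⊆ -0010,0-010
  m8 ⊆ 010-0 [E]
  m10 ⊆ 0-010,010-0
  m18 ⊆ -0010 [E]
  m31 ⊆ 11111 [E]
E = {-0010, 010-0, 11111}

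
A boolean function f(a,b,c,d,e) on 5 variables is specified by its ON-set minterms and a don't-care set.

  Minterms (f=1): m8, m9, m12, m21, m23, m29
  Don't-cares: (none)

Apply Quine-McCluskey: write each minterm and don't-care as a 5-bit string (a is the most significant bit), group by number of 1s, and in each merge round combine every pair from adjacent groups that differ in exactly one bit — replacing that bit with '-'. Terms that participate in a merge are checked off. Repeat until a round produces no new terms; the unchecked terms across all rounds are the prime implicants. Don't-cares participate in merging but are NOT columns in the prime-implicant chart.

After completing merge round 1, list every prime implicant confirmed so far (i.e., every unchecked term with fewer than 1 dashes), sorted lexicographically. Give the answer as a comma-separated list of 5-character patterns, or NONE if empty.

NONE

size-2^0 implicants → 01000(✓)  01001(✓)  01100(✓)  10101(✓)  10111(✓)  11101(✓)
size-2^1 implicants → 01-00  0100-  1-101  101-1
Unchecked terms (primes): 01-00, 0100-, 1-101, 101-1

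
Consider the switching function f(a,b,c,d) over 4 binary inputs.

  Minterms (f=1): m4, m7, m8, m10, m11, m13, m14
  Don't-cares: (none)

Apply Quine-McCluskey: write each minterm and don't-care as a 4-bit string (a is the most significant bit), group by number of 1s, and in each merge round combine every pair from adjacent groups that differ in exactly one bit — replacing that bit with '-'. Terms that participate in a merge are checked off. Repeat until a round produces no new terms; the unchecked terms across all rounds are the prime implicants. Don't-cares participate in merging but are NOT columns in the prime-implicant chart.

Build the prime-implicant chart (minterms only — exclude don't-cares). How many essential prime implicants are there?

6

Round 0: 0100 0111 1000✓ 1010✓ 1011✓ 1101 1110✓
Round 1: 1-10 10-0 101-
PIs = {0100, 0111, 1-10, 10-0, 101-, 1101}
Coverage chart:
  m4: 0100 ←essential
  m7: 0111 ←essential
  m8: 10-0 ←essential
  m10: 1-10,10-0,101-
  m11: 101- ←essential
  m13: 1101 ←essential
  m14: 1-10 ←essential
Essential: 0100, 0111, 1-10, 10-0, 101-, 1101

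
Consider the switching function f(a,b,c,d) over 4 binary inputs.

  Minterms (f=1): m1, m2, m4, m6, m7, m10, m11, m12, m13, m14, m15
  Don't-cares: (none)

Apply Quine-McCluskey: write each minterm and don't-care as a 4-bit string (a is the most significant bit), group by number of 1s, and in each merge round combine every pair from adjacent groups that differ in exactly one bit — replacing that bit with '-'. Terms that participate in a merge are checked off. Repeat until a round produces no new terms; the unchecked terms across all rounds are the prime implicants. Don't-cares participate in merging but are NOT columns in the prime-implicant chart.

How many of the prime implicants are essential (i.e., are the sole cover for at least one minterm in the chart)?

6

size-2^0 implicants → 0001  0010(✓)  0100(✓)  0110(✓)  0111(✓)  1010(✓)  1011(✓)  1100(✓)  1101(✓)  1110(✓)  1111(✓)
size-2^1 implicants → -010(✓)  -100(✓)  -110(✓)  -111(✓)  0-10(✓)  01-0(✓)  011-(✓)  1-10(✓)  1-11(✓)  101-(✓)  11-0(✓)  11-1(✓)  110-(✓)  111-(✓)
size-2^2 implicants → --10  -1-0  -11-  1-1-  11--
Unchecked terms (primes): --10, -1-0, -11-, 0001, 1-1-, 11--
Minterm coverage:
  m1 ⊆ 0001 [E]
  m2 ⊆ --10 [E]
  m4 ⊆ -1-0 [E]
  m6 ⊆ --10,-1-0,-11-
  m7 ⊆ -11- [E]
  m10 ⊆ --10,1-1-
  m11 ⊆ 1-1- [E]
  m12 ⊆ -1-0,11--
  m13 ⊆ 11-- [E]
  m14 ⊆ --10,-1-0,-11-,1-1-,11--
  m15 ⊆ -11-,1-1-,11--
E = {--10, -1-0, -11-, 0001, 1-1-, 11--}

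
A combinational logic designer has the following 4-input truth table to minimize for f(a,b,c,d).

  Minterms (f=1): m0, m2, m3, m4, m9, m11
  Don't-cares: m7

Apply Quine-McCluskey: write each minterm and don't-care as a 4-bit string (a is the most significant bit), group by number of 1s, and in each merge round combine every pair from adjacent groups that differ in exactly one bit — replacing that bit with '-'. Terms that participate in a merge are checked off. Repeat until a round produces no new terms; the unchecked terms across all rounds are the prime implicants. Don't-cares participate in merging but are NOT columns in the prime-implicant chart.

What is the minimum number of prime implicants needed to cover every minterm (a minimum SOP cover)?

[col 0] 0000*, 0010*, 0011*, 0100*, 0111*, 1001*, 1011*
[col 1] -011, 0-00, 0-11, 00-0, 001-, 10-1
Prime implicants: -011, 0-00, 0-11, 00-0, 001-, 10-1
PI chart (minterm → PIs covering it):
  0 | 0-00,00-0
  2 | 00-0,001-
  3 | -011,0-11,001-
  4 | 0-00  (sole → essential)
  9 | 10-1  (sole → essential)
  11 | -011,10-1
Essential prime implicants: 0-00, 10-1
Petrick residual → 001-
Minimum SOP uses 3 PIs: a'c'd' + a'b'c + ab'd

3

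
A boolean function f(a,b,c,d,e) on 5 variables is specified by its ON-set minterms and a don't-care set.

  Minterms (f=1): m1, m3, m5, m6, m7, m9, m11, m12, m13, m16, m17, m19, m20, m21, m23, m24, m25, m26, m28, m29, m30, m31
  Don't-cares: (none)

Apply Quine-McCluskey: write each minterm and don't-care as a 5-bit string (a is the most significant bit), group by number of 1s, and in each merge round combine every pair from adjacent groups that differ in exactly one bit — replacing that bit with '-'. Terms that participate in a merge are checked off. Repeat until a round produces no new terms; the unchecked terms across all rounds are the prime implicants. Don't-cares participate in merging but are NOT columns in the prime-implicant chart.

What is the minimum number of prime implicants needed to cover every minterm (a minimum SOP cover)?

7

Round 0: 00001✓ 00011✓ 00101✓ 00110✓ 00111✓ 01001✓ 01011✓ 01100✓ 01101✓ 10000✓ 10001✓ 10011✓ 10100✓ 10101✓ 10111✓ 11000✓ 11001✓ 11010✓ 11100✓ 11101✓ 11110✓ 11111✓
Round 1: -0001✓ -0011✓ -0101✓ -0111✓ -1001✓ -1100✓ -1101✓ 0-001✓ 0-011✓ 0-101✓ 00-01✓ 00-11✓ 000-1✓ 001-1✓ 0011- 01-01✓ 010-1✓ 0110-✓ 1-000✓ 1-001✓ 1-100✓ 1-101✓ 1-111✓ 10-00✓ 10-01✓ 10-11✓ 100-1✓ 1000-✓ 101-1✓ 1010-✓ 11-00✓ 11-01✓ 11-10✓ 110-0✓ 1100-✓ 111-0✓ 111-1✓ 1110-✓ 1111-✓
Round 2: --001✓ --101✓ -0-01✓ -0-11✓ -00-1✓ -01-1✓ -1-01✓ -110- 0--01✓ 0-0-1 00--1✓ 1--00✓ 1--01✓ 1-00-✓ 1-1-1 1-10-✓ 10--1✓ 10-0-✓ 11--0 11-0-✓ 111--
Round 3: ---01 -0--1 1--0-
PIs = {---01, -0--1, -110-, 0-0-1, 0011-, 1--0-, 1-1-1, 11--0, 111--}
Coverage chart:
  m1: ---01,-0--1,0-0-1
  m3: -0--1,0-0-1
  m5: ---01,-0--1
  m6: 0011- ←essential
  m7: -0--1,0011-
  m9: ---01,0-0-1
  m11: 0-0-1 ←essential
  m12: -110- ←essential
  m13: ---01,-110-
  m16: 1--0- ←essential
  m17: ---01,-0--1,1--0-
  m19: -0--1 ←essential
  m20: 1--0- ←essential
  m21: ---01,-0--1,1--0-,1-1-1
  m23: -0--1,1-1-1
  m24: 1--0-,11--0
  m25: ---01,1--0-
  m26: 11--0 ←essential
  m28: -110-,1--0-,11--0,111--
  m29: ---01,-110-,1--0-,1-1-1,111--
  m30: 11--0,111--
  m31: 1-1-1,111--
Essential: -0--1, -110-, 0-0-1, 0011-, 1--0-, 11--0
Petrick residual → 1-1-1
Min cover (7 terms): b'e + bcd' + a'c'e + a'b'cd + ad' + ace + abe'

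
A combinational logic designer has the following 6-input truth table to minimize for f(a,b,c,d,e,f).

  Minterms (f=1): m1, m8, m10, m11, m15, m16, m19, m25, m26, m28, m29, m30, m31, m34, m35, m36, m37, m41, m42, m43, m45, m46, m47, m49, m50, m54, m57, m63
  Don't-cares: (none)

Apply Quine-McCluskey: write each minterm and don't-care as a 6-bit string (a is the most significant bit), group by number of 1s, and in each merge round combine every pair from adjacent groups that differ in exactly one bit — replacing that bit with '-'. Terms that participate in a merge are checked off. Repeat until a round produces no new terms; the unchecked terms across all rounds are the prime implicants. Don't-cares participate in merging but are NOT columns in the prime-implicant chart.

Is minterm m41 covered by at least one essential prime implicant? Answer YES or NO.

NO

size-2^0 implicants → 000001  001000(✓)  001010(✓)  001011(✓)  001111(✓)  010000  010011  011001(✓)  011010(✓)  011100(✓)  011101(✓)  011110(✓)  011111(✓)  100010(✓)  100011(✓)  100100(✓)  100101(✓)  101001(✓)  101010(✓)  101011(✓)  101101(✓)  101110(✓)  101111(✓)  110001(✓)  110010(✓)  110110(✓)  111001(✓)  111111(✓)
size-2^1 implicants → -01010(✓)  -01011(✓)  -01111(✓)  -11001  -11111(✓)  0-1010  0-1111(✓)  001-11(✓)  0010-0  00101-(✓)  011-01  011-10  0111-0(✓)  0111-1(✓)  01110-(✓)  01111-(✓)  1-0010  1-1001  1-1111(✓)  10-010(✓)  10-011(✓)  10-101  10001-(✓)  10010-  101-01(✓)  101-10(✓)  101-11(✓)  1010-1(✓)  10101-(✓)  1011-1(✓)  10111-(✓)  11-001  110-10
size-2^2 implicants → --1111  -01-11  -0101-  0111--  10-01-  101--1  101-1-
Unchecked terms (primes): --1111, -01-11, -0101-, -11001, 0-1010, 000001, 0010-0, 010000, 010011, 011-01, 011-10, 0111--, 1-0010, 1-1001, 10-01-, 10-101, 10010-, 101--1, 101-1-, 11-001, 110-10
Minterm coverage:
  m1 ⊆ 000001 [E]
  m8 ⊆ 0010-0 [E]
  m10 ⊆ -0101-,0-1010,0010-0
  m11 ⊆ -01-11,-0101-
  m15 ⊆ --1111,-01-11
  m16 ⊆ 010000 [E]
  m19 ⊆ 010011 [E]
  m25 ⊆ -11001,011-01
  m26 ⊆ 0-1010,011-10
  m28 ⊆ 0111-- [E]
  m29 ⊆ 011-01,0111--
  m30 ⊆ 011-10,0111--
  m31 ⊆ --1111,0111--
  m34 ⊆ 1-0010,10-01-
  m35 ⊆ 10-01- [E]
  m36 ⊆ 10010- [E]
  m37 ⊆ 10-101,10010-
  m41 ⊆ 1-1001,101--1
  m42 ⊆ -0101-,10-01-,101-1-
  m43 ⊆ -01-11,-0101-,10-01-,101--1,101-1-
  m45 ⊆ 10-101,101--1
  m46 ⊆ 101-1- [E]
  m47 ⊆ --1111,-01-11,101--1,101-1-
  m49 ⊆ 11-001 [E]
  m50 ⊆ 1-0010,110-10
  m54 ⊆ 110-10 [E]
  m57 ⊆ -11001,1-1001,11-001
  m63 ⊆ --1111 [E]
E = {--1111, 000001, 0010-0, 010000, 010011, 0111--, 10-01-, 10010-, 101-1-, 11-001, 110-10}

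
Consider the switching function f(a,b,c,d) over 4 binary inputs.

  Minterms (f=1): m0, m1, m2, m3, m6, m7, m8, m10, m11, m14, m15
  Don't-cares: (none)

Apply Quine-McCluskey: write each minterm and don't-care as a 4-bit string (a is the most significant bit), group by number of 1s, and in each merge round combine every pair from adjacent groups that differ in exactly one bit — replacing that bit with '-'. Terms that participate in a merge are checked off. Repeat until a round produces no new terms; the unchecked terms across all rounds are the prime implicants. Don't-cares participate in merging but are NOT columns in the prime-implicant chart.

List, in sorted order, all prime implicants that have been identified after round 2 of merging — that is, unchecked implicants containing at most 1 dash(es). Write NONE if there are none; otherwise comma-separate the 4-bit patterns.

[col 0] 0000*, 0001*, 0010*, 0011*, 0110*, 0111*, 1000*, 1010*, 1011*, 1110*, 1111*
[col 1] -000*, -010*, -011*, -110*, -111*, 0-10*, 0-11*, 00-0*, 00-1*, 000-*, 001-*, 011-*, 1-10*, 1-11*, 10-0*, 101-*, 111-*
[col 2] --10*, --11*, -0-0, -01-*, -11-*, 0-1-*, 00--, 1-1-*
[col 3] --1-
Prime implicants: --1-, -0-0, 00--

NONE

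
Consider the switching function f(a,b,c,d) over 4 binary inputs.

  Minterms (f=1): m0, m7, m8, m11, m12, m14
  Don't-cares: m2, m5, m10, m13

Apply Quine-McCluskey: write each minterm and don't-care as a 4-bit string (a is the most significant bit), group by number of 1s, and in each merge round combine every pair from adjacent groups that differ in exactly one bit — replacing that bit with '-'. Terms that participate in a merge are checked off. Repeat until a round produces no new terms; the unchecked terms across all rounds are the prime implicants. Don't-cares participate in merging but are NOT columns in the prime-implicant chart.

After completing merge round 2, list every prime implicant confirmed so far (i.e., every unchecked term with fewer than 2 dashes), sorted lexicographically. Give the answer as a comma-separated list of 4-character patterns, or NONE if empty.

-101, 01-1, 101-, 110-

size-2^0 implicants → 0000(✓)  0010(✓)  0101(✓)  0111(✓)  1000(✓)  1010(✓)  1011(✓)  1100(✓)  1101(✓)  1110(✓)
size-2^1 implicants → -000(✓)  -010(✓)  -101  00-0(✓)  01-1  1-00(✓)  1-10(✓)  10-0(✓)  101-  11-0(✓)  110-
size-2^2 implicants → -0-0  1--0
Unchecked terms (primes): -0-0, -101, 01-1, 1--0, 101-, 110-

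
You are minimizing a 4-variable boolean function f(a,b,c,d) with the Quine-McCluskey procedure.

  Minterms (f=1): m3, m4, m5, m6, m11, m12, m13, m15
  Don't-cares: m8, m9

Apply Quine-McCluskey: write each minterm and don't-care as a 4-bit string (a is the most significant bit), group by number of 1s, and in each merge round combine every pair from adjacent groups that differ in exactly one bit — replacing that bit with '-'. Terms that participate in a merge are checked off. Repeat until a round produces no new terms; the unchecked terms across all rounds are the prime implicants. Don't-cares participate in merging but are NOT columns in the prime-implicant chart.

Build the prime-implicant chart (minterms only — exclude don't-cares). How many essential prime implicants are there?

4

Round 0: 0011✓ 0100✓ 0101✓ 0110✓ 1000✓ 1001✓ 1011✓ 1100✓ 1101✓ 1111✓
Round 1: -011 -100✓ -101✓ 01-0 010-✓ 1-00✓ 1-01✓ 1-11✓ 10-1✓ 100-✓ 11-1✓ 110-✓
Round 2: -10- 1--1 1-0-
PIs = {-011, -10-, 01-0, 1--1, 1-0-}
Coverage chart:
  m3: -011 ←essential
  m4: -10-,01-0
  m5: -10- ←essential
  m6: 01-0 ←essential
  m11: -011,1--1
  m12: -10-,1-0-
  m13: -10-,1--1,1-0-
  m15: 1--1 ←essential
Essential: -011, -10-, 01-0, 1--1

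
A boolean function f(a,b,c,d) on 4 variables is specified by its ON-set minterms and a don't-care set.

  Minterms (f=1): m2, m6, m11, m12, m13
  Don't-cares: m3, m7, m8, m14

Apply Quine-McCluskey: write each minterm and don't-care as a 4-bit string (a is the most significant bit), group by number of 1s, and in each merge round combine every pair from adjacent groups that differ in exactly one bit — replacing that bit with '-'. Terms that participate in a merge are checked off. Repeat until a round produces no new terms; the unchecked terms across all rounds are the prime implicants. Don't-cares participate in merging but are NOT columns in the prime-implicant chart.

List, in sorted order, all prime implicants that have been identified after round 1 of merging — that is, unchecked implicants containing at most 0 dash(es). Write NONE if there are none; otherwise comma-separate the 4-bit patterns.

NONE

Round 0: 0010✓ 0011✓ 0110✓ 0111✓ 1000✓ 1011✓ 1100✓ 1101✓ 1110✓
Round 1: -011 -110 0-10✓ 0-11✓ 001-✓ 011-✓ 1-00 11-0 110-
Round 2: 0-1-
PIs = {-011, -110, 0-1-, 1-00, 11-0, 110-}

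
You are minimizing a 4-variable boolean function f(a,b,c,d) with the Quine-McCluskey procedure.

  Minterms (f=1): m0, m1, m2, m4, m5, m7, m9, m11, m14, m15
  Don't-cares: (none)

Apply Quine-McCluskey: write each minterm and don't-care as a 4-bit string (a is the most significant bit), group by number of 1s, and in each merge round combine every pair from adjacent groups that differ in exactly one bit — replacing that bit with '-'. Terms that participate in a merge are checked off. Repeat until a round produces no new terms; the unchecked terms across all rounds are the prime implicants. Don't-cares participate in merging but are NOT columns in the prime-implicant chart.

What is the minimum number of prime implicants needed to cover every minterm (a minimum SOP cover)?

Round 0: 0000✓ 0001✓ 0010✓ 0100✓ 0101✓ 0111✓ 1001✓ 1011✓ 1110✓ 1111✓
Round 1: -001 -111 0-00✓ 0-01✓ 00-0 000-✓ 01-1 010-✓ 1-11 10-1 111-
Round 2: 0-0-
PIs = {-001, -111, 0-0-, 00-0, 01-1, 1-11, 10-1, 111-}
Coverage chart:
  m0: 0-0-,00-0
  m1: -001,0-0-
  m2: 00-0 ←essential
  m4: 0-0- ←essential
  m5: 0-0-,01-1
  m7: -111,01-1
  m9: -001,10-1
  m11: 1-11,10-1
  m14: 111- ←essential
  m15: -111,1-11,111-
Essential: 0-0-, 00-0, 111-
Petrick residual → -111, 10-1
Min cover (5 terms): bcd + a'c' + a'b'd' + ab'd + abc

5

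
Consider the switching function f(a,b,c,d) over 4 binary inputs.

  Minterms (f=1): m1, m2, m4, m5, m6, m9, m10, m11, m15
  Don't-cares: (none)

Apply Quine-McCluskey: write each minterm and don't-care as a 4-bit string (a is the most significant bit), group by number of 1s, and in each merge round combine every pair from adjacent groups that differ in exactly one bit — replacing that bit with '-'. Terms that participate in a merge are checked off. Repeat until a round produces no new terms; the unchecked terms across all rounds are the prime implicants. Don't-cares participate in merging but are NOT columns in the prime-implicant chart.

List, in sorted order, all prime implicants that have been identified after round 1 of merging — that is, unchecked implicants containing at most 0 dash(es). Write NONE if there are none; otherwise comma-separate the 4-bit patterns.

size-2^0 implicants → 0001(✓)  0010(✓)  0100(✓)  0101(✓)  0110(✓)  1001(✓)  1010(✓)  1011(✓)  1111(✓)
size-2^1 implicants → -001  -010  0-01  0-10  01-0  010-  1-11  10-1  101-
Unchecked terms (primes): -001, -010, 0-01, 0-10, 01-0, 010-, 1-11, 10-1, 101-

NONE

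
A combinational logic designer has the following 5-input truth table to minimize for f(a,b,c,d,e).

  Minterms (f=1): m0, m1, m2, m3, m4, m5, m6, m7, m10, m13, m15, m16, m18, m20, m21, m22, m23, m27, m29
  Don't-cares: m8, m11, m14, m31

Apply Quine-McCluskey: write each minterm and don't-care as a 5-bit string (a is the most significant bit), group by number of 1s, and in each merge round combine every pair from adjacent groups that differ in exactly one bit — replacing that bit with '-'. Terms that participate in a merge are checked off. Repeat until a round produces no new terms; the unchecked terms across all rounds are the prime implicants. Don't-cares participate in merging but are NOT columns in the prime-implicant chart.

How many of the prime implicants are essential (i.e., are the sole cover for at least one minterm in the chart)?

4

Round 0: 00000✓ 00001✓ 00010✓ 00011✓ 00100✓ 00101✓ 00110✓ 00111✓ 01000✓ 01010✓ 01011✓ 01101✓ 01110✓ 01111✓ 10000✓ 10010✓ 10100✓ 10101✓ 10110✓ 10111✓ 11011✓ 11101✓ 11111✓
Round 1: -0000✓ -0010✓ -0100✓ -0101✓ -0110✓ -0111✓ -1011✓ -1101✓ -1111✓ 0-000✓ 0-010✓ 0-011✓ 0-101✓ 0-110✓ 0-111✓ 00-00✓ 00-01✓ 00-10✓ 00-11✓ 000-0✓ 000-1✓ 0000-✓ 0001-✓ 001-0✓ 001-1✓ 0010-✓ 0011-✓ 01-10✓ 01-11✓ 010-0✓ 0101-✓ 011-1✓ 0111-✓ 1-101✓ 1-111✓ 10-00✓ 10-10✓ 100-0✓ 101-0✓ 101-1✓ 1010-✓ 1011-✓ 11-11✓ 111-1✓
Round 2: --101✓ --111✓ -0-00✓ -0-10✓ -00-0✓ -01-0✓ -01-1✓ -010-✓ -011-✓ -1-11 -11-1✓ 0--10✓ 0--11✓ 0-0-0 0-01-✓ 0-1-1✓ 0-11-✓ 00--0✓ 00--1✓ 00-0-✓ 00-1-✓ 000--✓ 001--✓ 01-1-✓ 1-1-1✓ 10--0✓ 101--✓
Round 3: --1-1 -0--0 -01-- 0--1- 00---
PIs = {--1-1, -0--0, -01--, -1-11, 0--1-, 0-0-0, 00---}
Coverage chart:
  m0: -0--0,0-0-0,00---
  m1: 00--- ←essential
  m2: -0--0,0--1-,0-0-0,00---
  m3: 0--1-,00---
  m4: -0--0,-01--,00---
  m5: --1-1,-01--,00---
  m6: -0--0,-01--,0--1-,00---
  m7: --1-1,-01--,0--1-,00---
  m10: 0--1-,0-0-0
  m13: --1-1 ←essential
  m15: --1-1,-1-11,0--1-
  m16: -0--0 ←essential
  m18: -0--0 ←essential
  m20: -0--0,-01--
  m21: --1-1,-01--
  m22: -0--0,-01--
  m23: --1-1,-01--
  m27: -1-11 ←essential
  m29: --1-1 ←essential
Essential: --1-1, -0--0, -1-11, 00---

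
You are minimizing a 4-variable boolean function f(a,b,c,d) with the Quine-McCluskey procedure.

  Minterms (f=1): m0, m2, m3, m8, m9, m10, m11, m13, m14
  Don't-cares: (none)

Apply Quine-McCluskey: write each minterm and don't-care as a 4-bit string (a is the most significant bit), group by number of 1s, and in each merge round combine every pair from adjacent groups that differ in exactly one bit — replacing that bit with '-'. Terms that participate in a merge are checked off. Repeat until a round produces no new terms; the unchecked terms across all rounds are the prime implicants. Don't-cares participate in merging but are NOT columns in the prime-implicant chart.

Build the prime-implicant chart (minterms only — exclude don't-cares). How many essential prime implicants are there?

size-2^0 implicants → 0000(✓)  0010(✓)  0011(✓)  1000(✓)  1001(✓)  1010(✓)  1011(✓)  1101(✓)  1110(✓)
size-2^1 implicants → -000(✓)  -010(✓)  -011(✓)  00-0(✓)  001-(✓)  1-01  1-10  10-0(✓)  10-1(✓)  100-(✓)  101-(✓)
size-2^2 implicants → -0-0  -01-  10--
Unchecked terms (primes): -0-0, -01-, 1-01, 1-10, 10--
Minterm coverage:
  m0 ⊆ -0-0 [E]
  m2 ⊆ -0-0,-01-
  m3 ⊆ -01- [E]
  m8 ⊆ -0-0,10--
  m9 ⊆ 1-01,10--
  m10 ⊆ -0-0,-01-,1-10,10--
  m11 ⊆ -01-,10--
  m13 ⊆ 1-01 [E]
  m14 ⊆ 1-10 [E]
E = {-0-0, -01-, 1-01, 1-10}

4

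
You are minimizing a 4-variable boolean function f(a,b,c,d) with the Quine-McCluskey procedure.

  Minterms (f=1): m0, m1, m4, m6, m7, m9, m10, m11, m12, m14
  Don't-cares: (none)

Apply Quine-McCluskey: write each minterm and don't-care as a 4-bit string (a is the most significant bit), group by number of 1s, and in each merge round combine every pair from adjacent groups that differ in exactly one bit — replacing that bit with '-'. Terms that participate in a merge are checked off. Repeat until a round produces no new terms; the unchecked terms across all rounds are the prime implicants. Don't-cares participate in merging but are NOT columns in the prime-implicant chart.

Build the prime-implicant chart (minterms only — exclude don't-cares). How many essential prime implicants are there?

2

Round 0: 0000✓ 0001✓ 0100✓ 0110✓ 0111✓ 1001✓ 1010✓ 1011✓ 1100✓ 1110✓
Round 1: -001 -100✓ -110✓ 0-00 000- 01-0✓ 011- 1-10 10-1 101- 11-0✓
Round 2: -1-0
PIs = {-001, -1-0, 0-00, 000-, 011-, 1-10, 10-1, 101-}
Coverage chart:
  m0: 0-00,000-
  m1: -001,000-
  m4: -1-0,0-00
  m6: -1-0,011-
  m7: 011- ←essential
  m9: -001,10-1
  m10: 1-10,101-
  m11: 10-1,101-
  m12: -1-0 ←essential
  m14: -1-0,1-10
Essential: -1-0, 011-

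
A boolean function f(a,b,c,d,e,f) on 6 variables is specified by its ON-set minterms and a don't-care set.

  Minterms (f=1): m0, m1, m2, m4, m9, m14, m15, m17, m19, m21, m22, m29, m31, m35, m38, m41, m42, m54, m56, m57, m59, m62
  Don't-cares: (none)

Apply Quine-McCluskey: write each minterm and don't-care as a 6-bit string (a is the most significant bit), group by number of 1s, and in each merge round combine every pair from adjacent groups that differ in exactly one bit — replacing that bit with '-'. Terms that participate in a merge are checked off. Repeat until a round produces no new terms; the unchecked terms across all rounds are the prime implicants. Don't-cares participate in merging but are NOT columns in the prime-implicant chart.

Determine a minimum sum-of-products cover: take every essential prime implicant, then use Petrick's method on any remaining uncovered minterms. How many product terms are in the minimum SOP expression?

15

size-2^0 implicants → 000000(✓)  000001(✓)  000010(✓)  000100(✓)  001001(✓)  001110(✓)  001111(✓)  010001(✓)  010011(✓)  010101(✓)  010110(✓)  011101(✓)  011111(✓)  100011  100110(✓)  101001(✓)  101010  110110(✓)  111000(✓)  111001(✓)  111011(✓)  111110(✓)
size-2^1 implicants → -01001  -10110  0-0001  0-1111  00-001  000-00  0000-0  00000-  00111-  01-101  010-01  0100-1  0111-1  1-0110  1-1001  11-110  1110-1  11100-
Unchecked terms (primes): -01001, -10110, 0-0001, 0-1111, 00-001, 000-00, 0000-0, 00000-, 00111-, 01-101, 010-01, 0100-1, 0111-1, 1-0110, 1-1001, 100011, 101010, 11-110, 1110-1, 11100-
Minterm coverage:
  m0 ⊆ 000-00,0000-0,00000-
  m1 ⊆ 0-0001,00-001,00000-
  m2 ⊆ 0000-0 [E]
  m4 ⊆ 000-00 [E]
  m9 ⊆ -01001,00-001
  m14 ⊆ 00111- [E]
  m15 ⊆ 0-1111,00111-
  m17 ⊆ 0-0001,010-01,0100-1
  m19 ⊆ 0100-1 [E]
  m21 ⊆ 01-101,010-01
  m22 ⊆ -10110 [E]
  m29 ⊆ 01-101,0111-1
  m31 ⊆ 0-1111,0111-1
  m35 ⊆ 100011 [E]
  m38 ⊆ 1-0110 [E]
  m41 ⊆ -01001,1-1001
  m42 ⊆ 101010 [E]
  m54 ⊆ -10110,1-0110,11-110
  m56 ⊆ 11100- [E]
  m57 ⊆ 1-1001,1110-1,11100-
  m59 ⊆ 1110-1 [E]
  m62 ⊆ 11-110 [E]
E = {-10110, 000-00, 0000-0, 00111-, 0100-1, 1-0110, 100011, 101010, 11-110, 1110-1, 11100-}
Petrick residual → -01001, 0-0001, 0-1111, 01-101
Cover = b'cd'e'f + bc'def' + a'c'd'e'f + a'cdef + a'b'c'e'f' + a'b'c'd'f' + a'b'cde + a'bde'f + a'bc'd'f + ac'def' + ab'c'd'ef + ab'cd'ef' + abdef' + abcd'f + abcd'e'  |cover|=15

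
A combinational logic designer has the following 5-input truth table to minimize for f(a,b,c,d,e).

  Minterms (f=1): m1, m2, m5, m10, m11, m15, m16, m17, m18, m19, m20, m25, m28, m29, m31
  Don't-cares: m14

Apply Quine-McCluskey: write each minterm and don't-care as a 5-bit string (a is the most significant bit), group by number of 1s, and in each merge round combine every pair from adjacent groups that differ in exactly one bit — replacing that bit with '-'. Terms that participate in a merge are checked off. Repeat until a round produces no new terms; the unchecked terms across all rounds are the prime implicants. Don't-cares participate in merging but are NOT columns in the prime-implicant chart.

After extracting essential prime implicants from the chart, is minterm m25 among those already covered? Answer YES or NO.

Round 0: 00001✓ 00010✓ 00101✓ 01010✓ 01011✓ 01110✓ 01111✓ 10000✓ 10001✓ 10010✓ 10011✓ 10100✓ 11001✓ 11100✓ 11101✓ 11111✓
Round 1: -0001 -0010 -1111 0-010 00-01 01-10✓ 01-11✓ 0101-✓ 0111-✓ 1-001 1-100 10-00 100-0✓ 100-1✓ 1000-✓ 1001-✓ 11-01 111-1 1110-
Round 2: 01-1- 100--
PIs = {-0001, -0010, -1111, 0-010, 00-01, 01-1-, 1-001, 1-100, 10-00, 100--, 11-01, 111-1, 1110-}
Coverage chart:
  m1: -0001,00-01
  m2: -0010,0-010
  m5: 00-01 ←essential
  m10: 0-010,01-1-
  m11: 01-1- ←essential
  m15: -1111,01-1-
  m16: 10-00,100--
  m17: -0001,1-001,100--
  m18: -0010,100--
  m19: 100-- ←essential
  m20: 1-100,10-00
  m25: 1-001,11-01
  m28: 1-100,1110-
  m29: 11-01,111-1,1110-
  m31: -1111,111-1
Essential: 00-01, 01-1-, 100--

NO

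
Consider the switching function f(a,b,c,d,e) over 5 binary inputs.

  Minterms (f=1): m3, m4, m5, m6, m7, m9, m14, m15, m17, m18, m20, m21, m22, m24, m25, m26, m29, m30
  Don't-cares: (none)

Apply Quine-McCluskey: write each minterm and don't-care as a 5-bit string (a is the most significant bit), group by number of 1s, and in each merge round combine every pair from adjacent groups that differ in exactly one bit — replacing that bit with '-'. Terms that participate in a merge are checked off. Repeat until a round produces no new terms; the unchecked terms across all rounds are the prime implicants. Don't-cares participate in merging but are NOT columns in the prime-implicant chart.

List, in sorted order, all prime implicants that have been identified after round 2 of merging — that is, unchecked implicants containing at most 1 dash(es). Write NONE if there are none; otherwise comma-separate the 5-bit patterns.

Round 0: 00011✓ 00100✓ 00101✓ 00110✓ 00111✓ 01001✓ 01110✓ 01111✓ 10001✓ 10010✓ 10100✓ 10101✓ 10110✓ 11000✓ 11001✓ 11010✓ 11101✓ 11110✓
Round 1: -0100✓ -0101✓ -0110✓ -1001 -1110✓ 0-110✓ 0-111✓ 00-11 001-0✓ 001-1✓ 0010-✓ 0011-✓ 0111-✓ 1-001✓ 1-010✓ 1-101✓ 1-110✓ 10-01✓ 10-10✓ 101-0✓ 1010-✓ 11-01✓ 11-10✓ 110-0 1100-
Round 2: --110 -01-0 -010- 0-11- 001-- 1--01 1--10
PIs = {--110, -01-0, -010-, -1001, 0-11-, 00-11, 001--, 1--01, 1--10, 110-0, 1100-}

-1001, 00-11, 110-0, 1100-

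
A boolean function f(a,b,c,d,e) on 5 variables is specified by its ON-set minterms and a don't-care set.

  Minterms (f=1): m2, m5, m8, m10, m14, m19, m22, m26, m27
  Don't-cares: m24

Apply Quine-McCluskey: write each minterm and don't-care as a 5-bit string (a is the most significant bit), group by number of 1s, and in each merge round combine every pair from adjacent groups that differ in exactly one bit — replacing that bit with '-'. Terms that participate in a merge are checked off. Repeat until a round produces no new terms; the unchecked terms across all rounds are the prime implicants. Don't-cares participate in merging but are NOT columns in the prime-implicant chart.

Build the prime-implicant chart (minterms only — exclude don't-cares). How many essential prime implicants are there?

size-2^0 implicants → 00010(✓)  00101  01000(✓)  01010(✓)  01110(✓)  10011(✓)  10110  11000(✓)  11010(✓)  11011(✓)
size-2^1 implicants → -1000(✓)  -1010(✓)  0-010  01-10  010-0(✓)  1-011  110-0(✓)  1101-
size-2^2 implicants → -10-0
Unchecked terms (primes): -10-0, 0-010, 00101, 01-10, 1-011, 10110, 1101-
Minterm coverage:
  m2 ⊆ 0-010 [E]
  m5 ⊆ 00101 [E]
  m8 ⊆ -10-0 [E]
  m10 ⊆ -10-0,0-010,01-10
  m14 ⊆ 01-10 [E]
  m19 ⊆ 1-011 [E]
  m22 ⊆ 10110 [E]
  m26 ⊆ -10-0,1101-
  m27 ⊆ 1-011,1101-
E = {-10-0, 0-010, 00101, 01-10, 1-011, 10110}

6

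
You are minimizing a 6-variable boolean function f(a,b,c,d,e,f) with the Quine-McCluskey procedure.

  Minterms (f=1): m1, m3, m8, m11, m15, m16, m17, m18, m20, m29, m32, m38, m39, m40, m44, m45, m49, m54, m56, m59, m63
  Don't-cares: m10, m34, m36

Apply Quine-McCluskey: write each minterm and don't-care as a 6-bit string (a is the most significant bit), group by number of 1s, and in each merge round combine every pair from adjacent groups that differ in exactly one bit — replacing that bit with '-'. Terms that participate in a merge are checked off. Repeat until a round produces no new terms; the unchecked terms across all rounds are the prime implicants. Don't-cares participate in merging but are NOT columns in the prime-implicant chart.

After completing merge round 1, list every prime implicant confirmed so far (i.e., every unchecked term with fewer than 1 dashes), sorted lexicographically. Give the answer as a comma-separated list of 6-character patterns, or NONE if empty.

Round 0: 000001✓ 000011✓ 001000✓ 001010✓ 001011✓ 001111✓ 010000✓ 010001✓ 010010✓ 010100✓ 011101 100000✓ 100010✓ 100100✓ 100110✓ 100111✓ 101000✓ 101100✓ 101101✓ 110001✓ 110110✓ 111000✓ 111011✓ 111111✓
Round 1: -01000 -10001 0-0001 00-011 0000-1 001-11 0010-0 00101- 010-00 0100-0 01000- 1-0110 1-1000 10-000✓ 10-100✓ 100-00✓ 100-10✓ 1000-0✓ 1001-0✓ 10011- 101-00✓ 10110- 111-11
Round 2: 10--00 100--0
PIs = {-01000, -10001, 0-0001, 00-011, 0000-1, 001-11, 0010-0, 00101-, 010-00, 0100-0, 01000-, 011101, 1-0110, 1-1000, 10--00, 100--0, 10011-, 10110-, 111-11}

011101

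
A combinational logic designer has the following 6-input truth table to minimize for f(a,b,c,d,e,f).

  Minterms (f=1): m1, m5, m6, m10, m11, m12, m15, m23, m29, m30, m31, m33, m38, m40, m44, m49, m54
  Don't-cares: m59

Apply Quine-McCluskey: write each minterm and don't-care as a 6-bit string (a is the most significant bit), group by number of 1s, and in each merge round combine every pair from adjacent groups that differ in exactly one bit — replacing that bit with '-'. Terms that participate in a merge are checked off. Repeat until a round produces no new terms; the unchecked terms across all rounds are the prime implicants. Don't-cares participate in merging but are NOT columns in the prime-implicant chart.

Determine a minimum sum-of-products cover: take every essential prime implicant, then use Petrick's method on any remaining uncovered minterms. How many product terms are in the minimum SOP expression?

11

Round 0: 000001✓ 000101✓ 000110✓ 001010✓ 001011✓ 001100✓ 001111✓ 010111✓ 011101✓ 011110✓ 011111✓ 100001✓ 100110✓ 101000✓ 101100✓ 110001✓ 110110✓ 111011
Round 1: -00001 -00110 -01100 0-1111 000-01 001-11 00101- 01-111 0111-1 01111- 1-0001 1-0110 101-00
PIs = {-00001, -00110, -01100, 0-1111, 000-01, 001-11, 00101-, 01-111, 0111-1, 01111-, 1-0001, 1-0110, 101-00, 111011}
Coverage chart:
  m1: -00001,000-01
  m5: 000-01 ←essential
  m6: -00110 ←essential
  m10: 00101- ←essential
  m11: 001-11,00101-
  m12: -01100 ←essential
  m15: 0-1111,001-11
  m23: 01-111 ←essential
  m29: 0111-1 ←essential
  m30: 01111- ←essential
  m31: 0-1111,01-111,0111-1,01111-
  m33: -00001,1-0001
  m38: -00110,1-0110
  m40: 101-00 ←essential
  m44: -01100,101-00
  m49: 1-0001 ←essential
  m54: 1-0110 ←essential
Essential: -00110, -01100, 000-01, 00101-, 01-111, 0111-1, 01111-, 1-0001, 1-0110, 101-00
Petrick residual → 0-1111
Min cover (11 terms): b'c'def' + b'cde'f' + a'cdef + a'b'c'e'f + a'b'cd'e + a'bdef + a'bcdf + a'bcde + ac'd'e'f + ac'def' + ab'ce'f'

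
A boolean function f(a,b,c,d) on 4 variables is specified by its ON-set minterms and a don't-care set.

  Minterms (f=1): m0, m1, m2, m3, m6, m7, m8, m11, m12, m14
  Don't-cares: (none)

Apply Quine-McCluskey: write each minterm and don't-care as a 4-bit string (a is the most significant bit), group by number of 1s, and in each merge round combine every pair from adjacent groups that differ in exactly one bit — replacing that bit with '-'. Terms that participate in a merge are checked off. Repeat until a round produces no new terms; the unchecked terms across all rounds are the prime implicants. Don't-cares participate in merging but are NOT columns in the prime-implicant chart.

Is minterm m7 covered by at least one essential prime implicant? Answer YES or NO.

size-2^0 implicants → 0000(✓)  0001(✓)  0010(✓)  0011(✓)  0110(✓)  0111(✓)  1000(✓)  1011(✓)  1100(✓)  1110(✓)
size-2^1 implicants → -000  -011  -110  0-10(✓)  0-11(✓)  00-0(✓)  00-1(✓)  000-(✓)  001-(✓)  011-(✓)  1-00  11-0
size-2^2 implicants → 0-1-  00--
Unchecked terms (primes): -000, -011, -110, 0-1-, 00--, 1-00, 11-0
Minterm coverage:
  m0 ⊆ -000,00--
  m1 ⊆ 00-- [E]
  m2 ⊆ 0-1-,00--
  m3 ⊆ -011,0-1-,00--
  m6 ⊆ -110,0-1-
  m7 ⊆ 0-1- [E]
  m8 ⊆ -000,1-00
  m11 ⊆ -011 [E]
  m12 ⊆ 1-00,11-0
  m14 ⊆ -110,11-0
E = {-011, 0-1-, 00--}

YES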